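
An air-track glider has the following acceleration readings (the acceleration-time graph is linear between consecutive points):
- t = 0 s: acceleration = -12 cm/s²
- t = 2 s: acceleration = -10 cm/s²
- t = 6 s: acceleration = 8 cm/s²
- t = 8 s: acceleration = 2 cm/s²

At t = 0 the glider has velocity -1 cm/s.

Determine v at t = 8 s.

Δv equals the area under the a-t graph; then v = v₀ + Δv.
0–2 s: ½(-12 + -10)(2) = -22 cm/s
2–6 s: ½(-10 + 8)(4) = -4 cm/s
6–8 s: ½(8 + 2)(2) = 10 cm/s
Δv = -16 cm/s, so v(8) = -1 + (-16) = -17 cm/s.

-17 cm/s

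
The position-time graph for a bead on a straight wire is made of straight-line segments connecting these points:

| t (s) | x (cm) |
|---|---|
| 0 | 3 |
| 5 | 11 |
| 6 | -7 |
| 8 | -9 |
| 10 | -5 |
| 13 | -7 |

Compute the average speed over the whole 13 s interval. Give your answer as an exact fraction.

Average speed = (total path length)/(elapsed time); on a piecewise-linear x-t graph the path length is Σ|Δx|.
0–5 s: |Δx| = |11 − 3| = 8 cm
5–6 s: |Δx| = |-7 − 11| = 18 cm
6–8 s: |Δx| = |-9 − -7| = 2 cm
8–10 s: |Δx| = |-5 − -9| = 4 cm
10–13 s: |Δx| = |-7 − -5| = 2 cm
Total path = 34 cm; average speed = 34/13 = 34/13 cm/s.

34/13 cm/s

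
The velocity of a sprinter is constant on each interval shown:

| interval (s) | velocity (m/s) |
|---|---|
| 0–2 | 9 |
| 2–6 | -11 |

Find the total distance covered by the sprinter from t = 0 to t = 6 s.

Total distance travelled is ∫|v| dt — sum the magnitudes of each area piece.
0–2 s: |9| × 2 = 18 m
2–6 s: |-11| × 4 = 44 m
Total distance = 62 m

62 m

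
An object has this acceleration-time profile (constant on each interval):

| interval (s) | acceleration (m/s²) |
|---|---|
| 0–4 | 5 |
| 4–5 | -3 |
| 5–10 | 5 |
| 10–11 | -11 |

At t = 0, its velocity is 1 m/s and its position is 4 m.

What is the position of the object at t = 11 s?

On each constant-a segment, Δv = aΔt and Δx = v₀Δt + ½aΔt²; chain segment to segment.
0–4 s: v starts 1 m/s; Δx = 1·4 + ½·5·4² = 44 m; v ends 21 m/s.
4–5 s: v starts 21 m/s; Δx = 21·1 + ½·-3·1² = 19.5 m; v ends 18 m/s.
5–10 s: v starts 18 m/s; Δx = 18·5 + ½·5·5² = 152.5 m; v ends 43 m/s.
10–11 s: v starts 43 m/s; Δx = 43·1 + ½·-11·1² = 37.5 m; v ends 32 m/s.
x(11) = 4 + Σ Δx = 257.5 m.

257.5 m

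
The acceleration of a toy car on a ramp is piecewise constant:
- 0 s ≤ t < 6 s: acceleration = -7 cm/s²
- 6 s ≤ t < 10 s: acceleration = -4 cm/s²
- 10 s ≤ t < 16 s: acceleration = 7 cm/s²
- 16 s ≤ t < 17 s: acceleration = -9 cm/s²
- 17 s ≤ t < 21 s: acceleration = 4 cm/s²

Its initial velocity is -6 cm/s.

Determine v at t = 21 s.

-15 cm/s

Δv equals the area under the a-t graph; then v = v₀ + Δv.
0–6 s: -7 × 6 = -42 cm/s
6–10 s: -4 × 4 = -16 cm/s
10–16 s: 7 × 6 = 42 cm/s
16–17 s: -9 × 1 = -9 cm/s
17–21 s: 4 × 4 = 16 cm/s
Δv = -9 cm/s, so v(21) = -6 + (-9) = -15 cm/s.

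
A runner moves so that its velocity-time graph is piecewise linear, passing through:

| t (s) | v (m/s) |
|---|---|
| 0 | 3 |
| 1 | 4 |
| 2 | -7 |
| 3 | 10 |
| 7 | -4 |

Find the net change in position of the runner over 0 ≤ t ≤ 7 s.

15.5 m

Net displacement equals the area under the velocity-time graph (areas below the axis count negative).
0–1 s: ½(3 + 4)(1) = 3.5 m
1–2 s: ½(4 + -7)(1) = -1.5 m
2–3 s: ½(-7 + 10)(1) = 1.5 m
3–7 s: ½(10 + -4)(4) = 12 m
Net displacement = 15.5 m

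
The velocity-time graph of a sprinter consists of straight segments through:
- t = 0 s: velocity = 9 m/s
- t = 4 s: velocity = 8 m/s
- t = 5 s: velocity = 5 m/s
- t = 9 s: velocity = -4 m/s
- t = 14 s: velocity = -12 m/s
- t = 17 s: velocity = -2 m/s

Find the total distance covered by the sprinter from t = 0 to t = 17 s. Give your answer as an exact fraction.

1991/18 m

Distance (not displacement) is the total path length: add the absolute areas under v-t.
0–4 s: |½(9 + 8)(4)| = 34 m
4–5 s: |½(8 + 5)(1)| = 6.5 m
5–9 s: v = 0 at t = 65/9 s; triangle areas 50/9 + 32/9 = 82/9 m
9–14 s: |½(-4 + -12)(5)| = 40 m
14–17 s: |½(-12 + -2)(3)| = 21 m
Total distance = 1991/18 m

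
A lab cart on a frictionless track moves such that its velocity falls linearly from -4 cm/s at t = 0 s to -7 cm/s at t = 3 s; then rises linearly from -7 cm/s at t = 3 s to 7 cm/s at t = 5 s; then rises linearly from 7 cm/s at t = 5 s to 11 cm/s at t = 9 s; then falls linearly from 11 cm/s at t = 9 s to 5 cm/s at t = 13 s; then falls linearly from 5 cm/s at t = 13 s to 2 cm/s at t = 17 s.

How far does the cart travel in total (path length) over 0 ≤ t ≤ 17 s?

Distance (not displacement) is the total path length: add the absolute areas under v-t.
0–3 s: |½(-4 + -7)(3)| = 16.5 cm
3–5 s: v = 0 at t = 4 s; triangle areas 3.5 + 3.5 = 7 cm
5–9 s: |½(7 + 11)(4)| = 36 cm
9–13 s: |½(11 + 5)(4)| = 32 cm
13–17 s: |½(5 + 2)(4)| = 14 cm
Total distance = 105.5 cm

105.5 cm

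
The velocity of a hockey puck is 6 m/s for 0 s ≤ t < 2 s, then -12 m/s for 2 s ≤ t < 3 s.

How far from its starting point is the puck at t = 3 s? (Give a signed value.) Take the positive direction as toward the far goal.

Net displacement equals the area under the velocity-time graph (areas below the axis count negative).
0–2 s: 6 × 2 = 12 m
2–3 s: -12 × 1 = -12 m
Net displacement = 0 m

0 m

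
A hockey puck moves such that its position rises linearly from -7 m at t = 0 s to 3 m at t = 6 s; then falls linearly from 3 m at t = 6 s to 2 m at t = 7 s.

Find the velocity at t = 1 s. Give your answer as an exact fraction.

5/3 m/s

Velocity is the slope of the x-t graph on 0–6 s: (3 − -7)/(6 − 0) = 5/3 m/s.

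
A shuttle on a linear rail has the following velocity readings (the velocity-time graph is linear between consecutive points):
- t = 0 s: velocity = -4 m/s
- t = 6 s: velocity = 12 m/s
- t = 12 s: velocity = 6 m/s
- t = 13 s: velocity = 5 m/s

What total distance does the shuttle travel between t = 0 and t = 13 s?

89.5 m

Total distance travelled is ∫|v| dt — sum the magnitudes of each area piece.
0–6 s: v = 0 at t = 1.5 s; triangle areas 3 + 27 = 30 m
6–12 s: |½(12 + 6)(6)| = 54 m
12–13 s: |½(6 + 5)(1)| = 5.5 m
Total distance = 89.5 m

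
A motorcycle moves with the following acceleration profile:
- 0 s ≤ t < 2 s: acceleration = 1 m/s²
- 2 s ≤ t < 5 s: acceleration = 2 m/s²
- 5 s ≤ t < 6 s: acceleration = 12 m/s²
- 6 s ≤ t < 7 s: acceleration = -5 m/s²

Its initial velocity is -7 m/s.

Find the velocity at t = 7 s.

8 m/s

Δv equals the area under the a-t graph; then v = v₀ + Δv.
0–2 s: 1 × 2 = 2 m/s
2–5 s: 2 × 3 = 6 m/s
5–6 s: 12 × 1 = 12 m/s
6–7 s: -5 × 1 = -5 m/s
Δv = 15 m/s, so v(7) = -7 + (15) = 8 m/s.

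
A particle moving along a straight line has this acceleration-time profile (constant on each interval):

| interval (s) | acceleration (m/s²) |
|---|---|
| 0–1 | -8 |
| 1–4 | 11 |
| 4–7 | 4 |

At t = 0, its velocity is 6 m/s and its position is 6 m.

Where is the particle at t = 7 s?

On each constant-a segment, Δv = aΔt and Δx = v₀Δt + ½aΔt²; chain segment to segment.
0–1 s: v starts 6 m/s; Δx = 6·1 + ½·-8·1² = 2 m; v ends -2 m/s.
1–4 s: v starts -2 m/s; Δx = -2·3 + ½·11·3² = 43.5 m; v ends 31 m/s.
4–7 s: v starts 31 m/s; Δx = 31·3 + ½·4·3² = 111 m; v ends 43 m/s.
x(7) = 6 + Σ Δx = 162.5 m.

162.5 m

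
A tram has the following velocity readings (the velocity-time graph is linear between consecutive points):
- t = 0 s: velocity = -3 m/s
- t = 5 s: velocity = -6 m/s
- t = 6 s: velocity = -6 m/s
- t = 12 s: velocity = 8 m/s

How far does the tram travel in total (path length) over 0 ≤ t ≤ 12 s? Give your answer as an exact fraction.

Distance (not displacement) is the total path length: add the absolute areas under v-t.
0–5 s: |½(-3 + -6)(5)| = 22.5 m
5–6 s: |-6| × 1 = 6 m
6–12 s: v = 0 at t = 60/7 s; triangle areas 54/7 + 96/7 = 150/7 m
Total distance = 699/14 m

699/14 m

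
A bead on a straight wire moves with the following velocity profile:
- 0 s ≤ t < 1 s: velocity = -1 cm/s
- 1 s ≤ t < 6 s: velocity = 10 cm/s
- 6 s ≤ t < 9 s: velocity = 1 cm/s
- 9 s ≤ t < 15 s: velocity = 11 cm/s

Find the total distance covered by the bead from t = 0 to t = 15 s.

120 cm

Total distance travelled is ∫|v| dt — sum the magnitudes of each area piece.
0–1 s: |-1| × 1 = 1 cm
1–6 s: |10| × 5 = 50 cm
6–9 s: |1| × 3 = 3 cm
9–15 s: |11| × 6 = 66 cm
Total distance = 120 cm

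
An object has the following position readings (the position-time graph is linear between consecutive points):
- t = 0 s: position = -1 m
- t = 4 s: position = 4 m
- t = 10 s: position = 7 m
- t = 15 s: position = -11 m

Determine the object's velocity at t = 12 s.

-3.6 m/s

Velocity is the slope of the x-t graph on 10–15 s: (-11 − 7)/(15 − 10) = -3.6 m/s.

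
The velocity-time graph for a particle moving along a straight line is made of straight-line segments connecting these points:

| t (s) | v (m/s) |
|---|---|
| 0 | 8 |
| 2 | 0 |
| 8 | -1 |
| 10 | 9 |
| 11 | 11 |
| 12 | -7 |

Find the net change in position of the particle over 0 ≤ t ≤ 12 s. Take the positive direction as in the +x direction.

25 m

Net displacement equals the area under the velocity-time graph (areas below the axis count negative).
0–2 s: ½(8 + 0)(2) = 8 m
2–8 s: ½(0 + -1)(6) = -3 m
8–10 s: ½(-1 + 9)(2) = 8 m
10–11 s: ½(9 + 11)(1) = 10 m
11–12 s: ½(11 + -7)(1) = 2 m
Net displacement = 25 m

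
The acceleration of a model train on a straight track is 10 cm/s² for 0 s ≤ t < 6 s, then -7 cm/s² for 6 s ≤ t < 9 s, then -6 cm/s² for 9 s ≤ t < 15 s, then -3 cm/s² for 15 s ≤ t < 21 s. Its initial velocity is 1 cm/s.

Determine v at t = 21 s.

-14 cm/s

Δv equals the area under the a-t graph; then v = v₀ + Δv.
0–6 s: 10 × 6 = 60 cm/s
6–9 s: -7 × 3 = -21 cm/s
9–15 s: -6 × 6 = -36 cm/s
15–21 s: -3 × 6 = -18 cm/s
Δv = -15 cm/s, so v(21) = 1 + (-15) = -14 cm/s.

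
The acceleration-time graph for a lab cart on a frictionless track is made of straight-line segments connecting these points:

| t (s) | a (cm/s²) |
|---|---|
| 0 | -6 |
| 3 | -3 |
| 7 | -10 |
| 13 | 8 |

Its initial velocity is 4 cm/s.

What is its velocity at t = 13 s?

-41.5 cm/s

Δv equals the area under the a-t graph; then v = v₀ + Δv.
0–3 s: ½(-6 + -3)(3) = -13.5 cm/s
3–7 s: ½(-3 + -10)(4) = -26 cm/s
7–13 s: ½(-10 + 8)(6) = -6 cm/s
Δv = -45.5 cm/s, so v(13) = 4 + (-45.5) = -41.5 cm/s.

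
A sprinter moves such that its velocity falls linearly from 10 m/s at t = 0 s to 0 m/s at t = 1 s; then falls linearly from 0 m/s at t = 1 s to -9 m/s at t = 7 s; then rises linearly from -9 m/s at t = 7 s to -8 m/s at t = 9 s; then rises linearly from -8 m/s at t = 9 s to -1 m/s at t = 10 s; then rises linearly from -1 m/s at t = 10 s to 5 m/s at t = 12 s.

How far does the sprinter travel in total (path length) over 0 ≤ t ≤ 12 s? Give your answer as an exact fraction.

Total distance travelled is ∫|v| dt — sum the magnitudes of each area piece.
0–1 s: |½(10 + 0)(1)| = 5 m
1–7 s: |½(0 + -9)(6)| = 27 m
7–9 s: |½(-9 + -8)(2)| = 17 m
9–10 s: |½(-8 + -1)(1)| = 4.5 m
10–12 s: v = 0 at t = 31/3 s; triangle areas 1/6 + 25/6 = 13/3 m
Total distance = 347/6 m

347/6 m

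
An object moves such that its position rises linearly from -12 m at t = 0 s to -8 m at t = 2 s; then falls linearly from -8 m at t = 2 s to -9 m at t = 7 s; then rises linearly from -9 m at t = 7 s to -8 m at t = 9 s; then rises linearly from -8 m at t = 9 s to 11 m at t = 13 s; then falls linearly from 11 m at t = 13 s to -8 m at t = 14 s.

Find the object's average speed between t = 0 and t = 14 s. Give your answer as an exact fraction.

Average speed = (total path length)/(elapsed time); on a piecewise-linear x-t graph the path length is Σ|Δx|.
0–2 s: |Δx| = |-8 − -12| = 4 m
2–7 s: |Δx| = |-9 − -8| = 1 m
7–9 s: |Δx| = |-8 − -9| = 1 m
9–13 s: |Δx| = |11 − -8| = 19 m
13–14 s: |Δx| = |-8 − 11| = 19 m
Total path = 44 m; average speed = 44/14 = 22/7 m/s.

22/7 m/s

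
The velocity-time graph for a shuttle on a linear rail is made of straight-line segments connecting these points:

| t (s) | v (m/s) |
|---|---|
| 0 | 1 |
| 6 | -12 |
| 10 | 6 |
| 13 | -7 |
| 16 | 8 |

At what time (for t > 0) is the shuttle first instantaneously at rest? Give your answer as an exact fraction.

v changes sign on 0–6 s (from 1 to -12); the graph is linear there, so v = 0 at t = 0 + (-1)·(6 − 0)/(-12 − 1) = 6/13 s.

t = 6/13 s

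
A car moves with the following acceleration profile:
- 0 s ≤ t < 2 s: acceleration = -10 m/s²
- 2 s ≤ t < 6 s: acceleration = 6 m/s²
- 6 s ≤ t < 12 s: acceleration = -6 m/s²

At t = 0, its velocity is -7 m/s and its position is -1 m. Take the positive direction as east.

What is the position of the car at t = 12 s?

-221 m

On each constant-a segment, Δv = aΔt and Δx = v₀Δt + ½aΔt²; chain segment to segment.
0–2 s: v starts -7 m/s; Δx = -7·2 + ½·-10·2² = -34 m; v ends -27 m/s.
2–6 s: v starts -27 m/s; Δx = -27·4 + ½·6·4² = -60 m; v ends -3 m/s.
6–12 s: v starts -3 m/s; Δx = -3·6 + ½·-6·6² = -126 m; v ends -39 m/s.
x(12) = -1 + Σ Δx = -221 m.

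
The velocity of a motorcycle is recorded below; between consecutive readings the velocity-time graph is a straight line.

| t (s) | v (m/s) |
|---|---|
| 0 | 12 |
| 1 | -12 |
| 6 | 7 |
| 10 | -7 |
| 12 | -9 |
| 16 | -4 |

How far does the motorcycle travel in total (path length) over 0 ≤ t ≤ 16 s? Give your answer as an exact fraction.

Distance (not displacement) is the total path length: add the absolute areas under v-t.
0–1 s: v = 0 at t = 0.5 s; triangle areas 3 + 3 = 6 m
1–6 s: v = 0 at t = 79/19 s; triangle areas 360/19 + 245/38 = 965/38 m
6–10 s: v = 0 at t = 8 s; triangle areas 7 + 7 = 14 m
10–12 s: |½(-7 + -9)(2)| = 16 m
12–16 s: |½(-9 + -4)(4)| = 26 m
Total distance = 3321/38 m

3321/38 m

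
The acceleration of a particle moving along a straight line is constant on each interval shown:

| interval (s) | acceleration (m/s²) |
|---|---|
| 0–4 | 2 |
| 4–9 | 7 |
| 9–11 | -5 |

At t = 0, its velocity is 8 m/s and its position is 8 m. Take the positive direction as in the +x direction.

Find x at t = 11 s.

On each constant-a segment, Δv = aΔt and Δx = v₀Δt + ½aΔt²; chain segment to segment.
0–4 s: v starts 8 m/s; Δx = 8·4 + ½·2·4² = 48 m; v ends 16 m/s.
4–9 s: v starts 16 m/s; Δx = 16·5 + ½·7·5² = 167.5 m; v ends 51 m/s.
9–11 s: v starts 51 m/s; Δx = 51·2 + ½·-5·2² = 92 m; v ends 41 m/s.
x(11) = 8 + Σ Δx = 315.5 m.

315.5 m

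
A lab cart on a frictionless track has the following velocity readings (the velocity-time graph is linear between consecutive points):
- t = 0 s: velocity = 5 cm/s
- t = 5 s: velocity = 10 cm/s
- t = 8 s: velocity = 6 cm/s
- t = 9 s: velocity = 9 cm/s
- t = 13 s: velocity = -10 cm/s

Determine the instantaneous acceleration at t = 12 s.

Acceleration is the slope of the v-t graph on 9–13 s: (-10 − 9)/(13 − 9) = -4.75 cm/s².

-4.75 cm/s²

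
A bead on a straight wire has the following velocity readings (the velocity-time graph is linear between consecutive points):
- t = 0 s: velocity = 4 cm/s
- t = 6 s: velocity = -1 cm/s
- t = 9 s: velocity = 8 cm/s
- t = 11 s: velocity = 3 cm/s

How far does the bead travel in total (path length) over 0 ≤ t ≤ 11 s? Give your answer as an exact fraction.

961/30 cm

Distance (not displacement) is the total path length: add the absolute areas under v-t.
0–6 s: v = 0 at t = 4.8 s; triangle areas 9.6 + 0.6 = 10.2 cm
6–9 s: v = 0 at t = 19/3 s; triangle areas 1/6 + 32/3 = 65/6 cm
9–11 s: |½(8 + 3)(2)| = 11 cm
Total distance = 961/30 cm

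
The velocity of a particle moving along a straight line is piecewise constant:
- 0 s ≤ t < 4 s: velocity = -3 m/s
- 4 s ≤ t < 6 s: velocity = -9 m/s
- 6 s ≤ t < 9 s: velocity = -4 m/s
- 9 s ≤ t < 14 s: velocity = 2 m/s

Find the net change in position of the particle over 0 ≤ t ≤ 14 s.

-32 m

Displacement is the signed area under the v-t curve.
0–4 s: -3 × 4 = -12 m
4–6 s: -9 × 2 = -18 m
6–9 s: -4 × 3 = -12 m
9–14 s: 2 × 5 = 10 m
Net displacement = -32 m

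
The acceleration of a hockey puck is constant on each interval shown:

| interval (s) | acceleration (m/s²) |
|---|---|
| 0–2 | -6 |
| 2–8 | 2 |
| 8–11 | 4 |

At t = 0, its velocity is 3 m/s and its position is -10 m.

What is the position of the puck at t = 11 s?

On each constant-a segment, Δv = aΔt and Δx = v₀Δt + ½aΔt²; chain segment to segment.
0–2 s: v starts 3 m/s; Δx = 3·2 + ½·-6·2² = -6 m; v ends -9 m/s.
2–8 s: v starts -9 m/s; Δx = -9·6 + ½·2·6² = -18 m; v ends 3 m/s.
8–11 s: v starts 3 m/s; Δx = 3·3 + ½·4·3² = 27 m; v ends 15 m/s.
x(11) = -10 + Σ Δx = -7 m.

-7 m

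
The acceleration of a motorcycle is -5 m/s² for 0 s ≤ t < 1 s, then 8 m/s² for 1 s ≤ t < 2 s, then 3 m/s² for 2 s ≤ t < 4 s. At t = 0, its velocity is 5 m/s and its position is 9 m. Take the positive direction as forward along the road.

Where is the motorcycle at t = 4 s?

On each constant-a segment, Δv = aΔt and Δx = v₀Δt + ½aΔt²; chain segment to segment.
0–1 s: v starts 5 m/s; Δx = 5·1 + ½·-5·1² = 2.5 m; v ends 0 m/s.
1–2 s: v starts 0 m/s; Δx = 0·1 + ½·8·1² = 4 m; v ends 8 m/s.
2–4 s: v starts 8 m/s; Δx = 8·2 + ½·3·2² = 22 m; v ends 14 m/s.
x(4) = 9 + Σ Δx = 37.5 m.

37.5 m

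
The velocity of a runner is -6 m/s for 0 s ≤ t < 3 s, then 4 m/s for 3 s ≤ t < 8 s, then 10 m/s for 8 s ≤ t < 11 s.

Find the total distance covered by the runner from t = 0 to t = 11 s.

Total distance travelled is ∫|v| dt — sum the magnitudes of each area piece.
0–3 s: |-6| × 3 = 18 m
3–8 s: |4| × 5 = 20 m
8–11 s: |10| × 3 = 30 m
Total distance = 68 m

68 m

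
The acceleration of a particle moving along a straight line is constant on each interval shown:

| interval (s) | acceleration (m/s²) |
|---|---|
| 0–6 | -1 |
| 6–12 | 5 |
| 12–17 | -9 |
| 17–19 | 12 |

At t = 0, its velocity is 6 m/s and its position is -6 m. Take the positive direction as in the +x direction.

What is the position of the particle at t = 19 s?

On each constant-a segment, Δv = aΔt and Δx = v₀Δt + ½aΔt²; chain segment to segment.
0–6 s: v starts 6 m/s; Δx = 6·6 + ½·-1·6² = 18 m; v ends 0 m/s.
6–12 s: v starts 0 m/s; Δx = 0·6 + ½·5·6² = 90 m; v ends 30 m/s.
12–17 s: v starts 30 m/s; Δx = 30·5 + ½·-9·5² = 37.5 m; v ends -15 m/s.
17–19 s: v starts -15 m/s; Δx = -15·2 + ½·12·2² = -6 m; v ends 9 m/s.
x(19) = -6 + Σ Δx = 133.5 m.

133.5 m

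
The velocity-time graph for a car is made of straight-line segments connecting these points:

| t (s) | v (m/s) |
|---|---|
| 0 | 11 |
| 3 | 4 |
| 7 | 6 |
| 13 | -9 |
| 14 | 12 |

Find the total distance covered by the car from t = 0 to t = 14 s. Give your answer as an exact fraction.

Distance (not displacement) is the total path length: add the absolute areas under v-t.
0–3 s: |½(11 + 4)(3)| = 22.5 m
3–7 s: |½(4 + 6)(4)| = 20 m
7–13 s: v = 0 at t = 9.4 s; triangle areas 7.2 + 16.2 = 23.4 m
13–14 s: v = 0 at t = 94/7 s; triangle areas 27/14 + 24/7 = 75/14 m
Total distance = 2494/35 m

2494/35 m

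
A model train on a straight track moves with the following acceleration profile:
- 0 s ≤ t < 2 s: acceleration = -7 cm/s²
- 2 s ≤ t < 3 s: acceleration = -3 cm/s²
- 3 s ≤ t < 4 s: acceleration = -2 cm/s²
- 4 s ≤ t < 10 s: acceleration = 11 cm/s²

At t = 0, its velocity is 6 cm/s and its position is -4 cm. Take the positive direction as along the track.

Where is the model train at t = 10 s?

On each constant-a segment, Δv = aΔt and Δx = v₀Δt + ½aΔt²; chain segment to segment.
0–2 s: v starts 6 cm/s; Δx = 6·2 + ½·-7·2² = -2 cm; v ends -8 cm/s.
2–3 s: v starts -8 cm/s; Δx = -8·1 + ½·-3·1² = -9.5 cm; v ends -11 cm/s.
3–4 s: v starts -11 cm/s; Δx = -11·1 + ½·-2·1² = -12 cm; v ends -13 cm/s.
4–10 s: v starts -13 cm/s; Δx = -13·6 + ½·11·6² = 120 cm; v ends 53 cm/s.
x(10) = -4 + Σ Δx = 92.5 cm.

92.5 cm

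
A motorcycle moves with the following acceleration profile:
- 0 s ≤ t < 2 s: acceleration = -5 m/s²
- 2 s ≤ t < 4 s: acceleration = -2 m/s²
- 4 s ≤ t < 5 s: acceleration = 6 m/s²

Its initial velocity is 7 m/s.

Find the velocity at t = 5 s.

-1 m/s

Δv equals the area under the a-t graph; then v = v₀ + Δv.
0–2 s: -5 × 2 = -10 m/s
2–4 s: -2 × 2 = -4 m/s
4–5 s: 6 × 1 = 6 m/s
Δv = -8 m/s, so v(5) = 7 + (-8) = -1 m/s.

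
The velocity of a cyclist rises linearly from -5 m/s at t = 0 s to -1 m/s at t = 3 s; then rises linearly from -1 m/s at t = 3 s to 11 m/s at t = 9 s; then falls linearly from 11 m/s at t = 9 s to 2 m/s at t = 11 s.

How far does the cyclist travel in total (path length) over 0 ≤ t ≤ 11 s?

Distance (not displacement) is the total path length: add the absolute areas under v-t.
0–3 s: |½(-5 + -1)(3)| = 9 m
3–9 s: v = 0 at t = 3.5 s; triangle areas 0.25 + 30.25 = 30.5 m
9–11 s: |½(11 + 2)(2)| = 13 m
Total distance = 52.5 m

52.5 m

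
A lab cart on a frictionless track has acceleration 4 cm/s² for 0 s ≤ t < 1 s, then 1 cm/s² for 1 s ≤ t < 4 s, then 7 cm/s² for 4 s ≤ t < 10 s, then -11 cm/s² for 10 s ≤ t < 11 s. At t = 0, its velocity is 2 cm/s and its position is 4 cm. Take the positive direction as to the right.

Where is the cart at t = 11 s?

On each constant-a segment, Δv = aΔt and Δx = v₀Δt + ½aΔt²; chain segment to segment.
0–1 s: v starts 2 cm/s; Δx = 2·1 + ½·4·1² = 4 cm; v ends 6 cm/s.
1–4 s: v starts 6 cm/s; Δx = 6·3 + ½·1·3² = 22.5 cm; v ends 9 cm/s.
4–10 s: v starts 9 cm/s; Δx = 9·6 + ½·7·6² = 180 cm; v ends 51 cm/s.
10–11 s: v starts 51 cm/s; Δx = 51·1 + ½·-11·1² = 45.5 cm; v ends 40 cm/s.
x(11) = 4 + Σ Δx = 256 cm.

256 cm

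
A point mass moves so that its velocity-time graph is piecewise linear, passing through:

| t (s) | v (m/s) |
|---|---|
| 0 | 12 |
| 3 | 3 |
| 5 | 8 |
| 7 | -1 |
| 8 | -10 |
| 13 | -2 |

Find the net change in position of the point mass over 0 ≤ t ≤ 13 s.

Displacement is the signed area under the v-t curve.
0–3 s: ½(12 + 3)(3) = 22.5 m
3–5 s: ½(3 + 8)(2) = 11 m
5–7 s: ½(8 + -1)(2) = 7 m
7–8 s: ½(-1 + -10)(1) = -5.5 m
8–13 s: ½(-10 + -2)(5) = -30 m
Net displacement = 5 m

5 m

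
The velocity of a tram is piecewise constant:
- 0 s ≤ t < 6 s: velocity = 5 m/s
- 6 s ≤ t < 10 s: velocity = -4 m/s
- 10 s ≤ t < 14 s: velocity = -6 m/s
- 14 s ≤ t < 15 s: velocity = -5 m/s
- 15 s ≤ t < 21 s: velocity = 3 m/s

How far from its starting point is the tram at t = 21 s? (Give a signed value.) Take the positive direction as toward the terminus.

Displacement is the signed area under the v-t curve.
0–6 s: 5 × 6 = 30 m
6–10 s: -4 × 4 = -16 m
10–14 s: -6 × 4 = -24 m
14–15 s: -5 × 1 = -5 m
15–21 s: 3 × 6 = 18 m
Net displacement = 3 m

3 m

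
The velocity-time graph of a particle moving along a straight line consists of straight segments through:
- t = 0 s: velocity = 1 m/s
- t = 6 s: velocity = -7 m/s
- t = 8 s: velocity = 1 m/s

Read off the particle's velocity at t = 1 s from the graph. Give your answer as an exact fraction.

-1/3 m/s

On 0–6 s the graph is linear from 1 to -7 m/s: v(1) = 1 + (-7 − 1)·(1 − 0)/(6 − 0) = -1/3 m/s.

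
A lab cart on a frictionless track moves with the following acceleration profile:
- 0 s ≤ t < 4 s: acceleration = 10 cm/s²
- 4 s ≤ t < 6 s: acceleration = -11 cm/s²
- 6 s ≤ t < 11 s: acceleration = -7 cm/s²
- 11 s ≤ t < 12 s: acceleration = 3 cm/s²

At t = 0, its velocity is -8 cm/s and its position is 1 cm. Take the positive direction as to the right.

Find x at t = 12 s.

On each constant-a segment, Δv = aΔt and Δx = v₀Δt + ½aΔt²; chain segment to segment.
0–4 s: v starts -8 cm/s; Δx = -8·4 + ½·10·4² = 48 cm; v ends 32 cm/s.
4–6 s: v starts 32 cm/s; Δx = 32·2 + ½·-11·2² = 42 cm; v ends 10 cm/s.
6–11 s: v starts 10 cm/s; Δx = 10·5 + ½·-7·5² = -37.5 cm; v ends -25 cm/s.
11–12 s: v starts -25 cm/s; Δx = -25·1 + ½·3·1² = -23.5 cm; v ends -22 cm/s.
x(12) = 1 + Σ Δx = 30 cm.

30 cm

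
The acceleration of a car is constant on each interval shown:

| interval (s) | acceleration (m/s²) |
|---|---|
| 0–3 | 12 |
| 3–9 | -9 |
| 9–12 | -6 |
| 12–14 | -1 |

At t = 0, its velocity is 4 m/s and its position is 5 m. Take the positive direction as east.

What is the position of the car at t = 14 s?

On each constant-a segment, Δv = aΔt and Δx = v₀Δt + ½aΔt²; chain segment to segment.
0–3 s: v starts 4 m/s; Δx = 4·3 + ½·12·3² = 66 m; v ends 40 m/s.
3–9 s: v starts 40 m/s; Δx = 40·6 + ½·-9·6² = 78 m; v ends -14 m/s.
9–12 s: v starts -14 m/s; Δx = -14·3 + ½·-6·3² = -69 m; v ends -32 m/s.
12–14 s: v starts -32 m/s; Δx = -32·2 + ½·-1·2² = -66 m; v ends -34 m/s.
x(14) = 5 + Σ Δx = 14 m.

14 m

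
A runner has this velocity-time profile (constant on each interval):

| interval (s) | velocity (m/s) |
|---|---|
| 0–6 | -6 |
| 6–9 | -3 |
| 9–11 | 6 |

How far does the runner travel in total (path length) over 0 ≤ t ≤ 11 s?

Distance (not displacement) is the total path length: add the absolute areas under v-t.
0–6 s: |-6| × 6 = 36 m
6–9 s: |-3| × 3 = 9 m
9–11 s: |6| × 2 = 12 m
Total distance = 57 m

57 m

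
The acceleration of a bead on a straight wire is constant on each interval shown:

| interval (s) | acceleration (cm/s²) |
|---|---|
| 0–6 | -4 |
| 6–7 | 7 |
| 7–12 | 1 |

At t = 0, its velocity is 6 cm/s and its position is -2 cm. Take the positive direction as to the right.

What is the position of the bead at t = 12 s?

-95 cm

On each constant-a segment, Δv = aΔt and Δx = v₀Δt + ½aΔt²; chain segment to segment.
0–6 s: v starts 6 cm/s; Δx = 6·6 + ½·-4·6² = -36 cm; v ends -18 cm/s.
6–7 s: v starts -18 cm/s; Δx = -18·1 + ½·7·1² = -14.5 cm; v ends -11 cm/s.
7–12 s: v starts -11 cm/s; Δx = -11·5 + ½·1·5² = -42.5 cm; v ends -6 cm/s.
x(12) = -2 + Σ Δx = -95 cm.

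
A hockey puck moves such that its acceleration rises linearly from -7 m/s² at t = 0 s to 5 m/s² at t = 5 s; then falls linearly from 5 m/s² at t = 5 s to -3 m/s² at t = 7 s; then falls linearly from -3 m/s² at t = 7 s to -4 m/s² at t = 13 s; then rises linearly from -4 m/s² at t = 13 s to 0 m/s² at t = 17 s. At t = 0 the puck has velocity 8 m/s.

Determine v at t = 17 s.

Δv equals the area under the a-t graph; then v = v₀ + Δv.
0–5 s: ½(-7 + 5)(5) = -5 m/s
5–7 s: ½(5 + -3)(2) = 2 m/s
7–13 s: ½(-3 + -4)(6) = -21 m/s
13–17 s: ½(-4 + 0)(4) = -8 m/s
Δv = -32 m/s, so v(17) = 8 + (-32) = -24 m/s.

-24 m/s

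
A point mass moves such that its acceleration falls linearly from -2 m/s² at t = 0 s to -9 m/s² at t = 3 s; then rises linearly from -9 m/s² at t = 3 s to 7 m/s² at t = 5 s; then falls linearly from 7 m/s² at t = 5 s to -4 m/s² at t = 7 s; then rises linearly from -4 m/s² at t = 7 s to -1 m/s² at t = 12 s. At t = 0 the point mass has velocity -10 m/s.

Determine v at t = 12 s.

Δv equals the area under the a-t graph; then v = v₀ + Δv.
0–3 s: ½(-2 + -9)(3) = -16.5 m/s
3–5 s: ½(-9 + 7)(2) = -2 m/s
5–7 s: ½(7 + -4)(2) = 3 m/s
7–12 s: ½(-4 + -1)(5) = -12.5 m/s
Δv = -28 m/s, so v(12) = -10 + (-28) = -38 m/s.

-38 m/s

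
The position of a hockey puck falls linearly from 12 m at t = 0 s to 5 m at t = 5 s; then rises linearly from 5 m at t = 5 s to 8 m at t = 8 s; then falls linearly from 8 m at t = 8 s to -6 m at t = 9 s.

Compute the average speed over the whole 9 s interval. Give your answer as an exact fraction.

8/3 m/s

Average speed = (total path length)/(elapsed time); on a piecewise-linear x-t graph the path length is Σ|Δx|.
0–5 s: |Δx| = |5 − 12| = 7 m
5–8 s: |Δx| = |8 − 5| = 3 m
8–9 s: |Δx| = |-6 − 8| = 14 m
Total path = 24 m; average speed = 24/9 = 8/3 m/s.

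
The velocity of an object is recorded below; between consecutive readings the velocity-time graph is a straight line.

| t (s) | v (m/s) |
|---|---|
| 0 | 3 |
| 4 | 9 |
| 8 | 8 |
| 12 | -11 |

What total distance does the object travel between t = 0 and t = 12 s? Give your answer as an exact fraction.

Distance (not displacement) is the total path length: add the absolute areas under v-t.
0–4 s: |½(3 + 9)(4)| = 24 m
4–8 s: |½(9 + 8)(4)| = 34 m
8–12 s: v = 0 at t = 184/19 s; triangle areas 128/19 + 242/19 = 370/19 m
Total distance = 1472/19 m

1472/19 m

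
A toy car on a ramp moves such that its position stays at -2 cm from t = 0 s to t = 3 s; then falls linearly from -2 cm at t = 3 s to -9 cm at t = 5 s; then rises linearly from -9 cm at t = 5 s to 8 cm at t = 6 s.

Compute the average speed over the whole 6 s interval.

4 cm/s

Average speed = (total path length)/(elapsed time); on a piecewise-linear x-t graph the path length is Σ|Δx|.
0–3 s: |Δx| = |-2 − -2| = 0 cm
3–5 s: |Δx| = |-9 − -2| = 7 cm
5–6 s: |Δx| = |8 − -9| = 17 cm
Total path = 24 cm; average speed = 24/6 = 4 cm/s.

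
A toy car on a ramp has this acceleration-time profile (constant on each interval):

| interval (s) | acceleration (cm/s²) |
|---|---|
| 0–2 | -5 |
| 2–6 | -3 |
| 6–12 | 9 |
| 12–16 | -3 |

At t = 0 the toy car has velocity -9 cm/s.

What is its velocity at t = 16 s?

Δv equals the area under the a-t graph; then v = v₀ + Δv.
0–2 s: -5 × 2 = -10 cm/s
2–6 s: -3 × 4 = -12 cm/s
6–12 s: 9 × 6 = 54 cm/s
12–16 s: -3 × 4 = -12 cm/s
Δv = 20 cm/s, so v(16) = -9 + (20) = 11 cm/s.

11 cm/s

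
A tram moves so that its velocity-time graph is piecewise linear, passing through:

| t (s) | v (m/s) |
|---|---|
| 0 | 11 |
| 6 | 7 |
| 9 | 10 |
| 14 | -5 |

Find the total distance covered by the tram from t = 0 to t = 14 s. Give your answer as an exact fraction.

301/3 m

Distance (not displacement) is the total path length: add the absolute areas under v-t.
0–6 s: |½(11 + 7)(6)| = 54 m
6–9 s: |½(7 + 10)(3)| = 25.5 m
9–14 s: v = 0 at t = 37/3 s; triangle areas 50/3 + 25/6 = 125/6 m
Total distance = 301/3 m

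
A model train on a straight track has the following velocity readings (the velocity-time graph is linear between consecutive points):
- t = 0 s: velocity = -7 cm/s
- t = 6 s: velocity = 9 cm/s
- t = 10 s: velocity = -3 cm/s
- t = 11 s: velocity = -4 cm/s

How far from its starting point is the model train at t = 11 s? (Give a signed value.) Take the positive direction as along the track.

Displacement is the signed area under the v-t curve.
0–6 s: ½(-7 + 9)(6) = 6 cm
6–10 s: ½(9 + -3)(4) = 12 cm
10–11 s: ½(-3 + -4)(1) = -3.5 cm
Net displacement = 14.5 cm

14.5 cm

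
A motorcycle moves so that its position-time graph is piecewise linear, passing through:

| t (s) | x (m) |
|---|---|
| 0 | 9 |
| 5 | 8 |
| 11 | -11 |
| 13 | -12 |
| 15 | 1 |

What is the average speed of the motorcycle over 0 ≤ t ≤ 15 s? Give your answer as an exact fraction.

34/15 m/s

Average speed = (total path length)/(elapsed time); on a piecewise-linear x-t graph the path length is Σ|Δx|.
0–5 s: |Δx| = |8 − 9| = 1 m
5–11 s: |Δx| = |-11 − 8| = 19 m
11–13 s: |Δx| = |-12 − -11| = 1 m
13–15 s: |Δx| = |1 − -12| = 13 m
Total path = 34 m; average speed = 34/15 = 34/15 m/s.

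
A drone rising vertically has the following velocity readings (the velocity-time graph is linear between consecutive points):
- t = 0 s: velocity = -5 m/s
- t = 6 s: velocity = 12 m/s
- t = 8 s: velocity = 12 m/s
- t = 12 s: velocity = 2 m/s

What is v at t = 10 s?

On 8–12 s the graph is linear from 12 to 2 m/s: v(10) = 12 + (2 − 12)·(10 − 8)/(12 − 8) = 7 m/s.

7 m/s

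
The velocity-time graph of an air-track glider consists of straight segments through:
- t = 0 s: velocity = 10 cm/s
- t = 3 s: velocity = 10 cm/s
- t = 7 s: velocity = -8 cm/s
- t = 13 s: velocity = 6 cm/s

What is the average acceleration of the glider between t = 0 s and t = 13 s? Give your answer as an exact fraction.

-4/13 cm/s²

Average acceleration = Δv/Δt = (6 − 10)/(13 − 0) = -4/13 cm/s².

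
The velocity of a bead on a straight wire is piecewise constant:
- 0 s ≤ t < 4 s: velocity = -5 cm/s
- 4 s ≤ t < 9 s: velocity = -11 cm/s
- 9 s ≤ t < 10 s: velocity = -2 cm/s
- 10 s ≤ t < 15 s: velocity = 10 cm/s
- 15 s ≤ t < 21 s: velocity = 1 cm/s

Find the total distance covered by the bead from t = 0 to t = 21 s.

Total distance travelled is ∫|v| dt — sum the magnitudes of each area piece.
0–4 s: |-5| × 4 = 20 cm
4–9 s: |-11| × 5 = 55 cm
9–10 s: |-2| × 1 = 2 cm
10–15 s: |10| × 5 = 50 cm
15–21 s: |1| × 6 = 6 cm
Total distance = 133 cm

133 cm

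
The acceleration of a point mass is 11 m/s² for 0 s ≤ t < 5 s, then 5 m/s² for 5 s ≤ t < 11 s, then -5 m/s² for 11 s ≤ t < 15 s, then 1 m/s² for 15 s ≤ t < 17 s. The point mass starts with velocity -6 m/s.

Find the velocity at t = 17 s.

61 m/s

Δv equals the area under the a-t graph; then v = v₀ + Δv.
0–5 s: 11 × 5 = 55 m/s
5–11 s: 5 × 6 = 30 m/s
11–15 s: -5 × 4 = -20 m/s
15–17 s: 1 × 2 = 2 m/s
Δv = 67 m/s, so v(17) = -6 + (67) = 61 m/s.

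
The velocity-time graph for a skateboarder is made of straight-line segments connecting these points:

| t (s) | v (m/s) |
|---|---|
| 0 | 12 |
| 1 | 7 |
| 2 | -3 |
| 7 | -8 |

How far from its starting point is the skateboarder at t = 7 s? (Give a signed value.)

-16 m

Net displacement equals the area under the velocity-time graph (areas below the axis count negative).
0–1 s: ½(12 + 7)(1) = 9.5 m
1–2 s: ½(7 + -3)(1) = 2 m
2–7 s: ½(-3 + -8)(5) = -27.5 m
Net displacement = -16 m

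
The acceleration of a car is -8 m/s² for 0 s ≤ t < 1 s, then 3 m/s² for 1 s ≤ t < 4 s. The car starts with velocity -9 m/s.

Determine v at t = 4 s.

-8 m/s

Δv equals the area under the a-t graph; then v = v₀ + Δv.
0–1 s: -8 × 1 = -8 m/s
1–4 s: 3 × 3 = 9 m/s
Δv = 1 m/s, so v(4) = -9 + (1) = -8 m/s.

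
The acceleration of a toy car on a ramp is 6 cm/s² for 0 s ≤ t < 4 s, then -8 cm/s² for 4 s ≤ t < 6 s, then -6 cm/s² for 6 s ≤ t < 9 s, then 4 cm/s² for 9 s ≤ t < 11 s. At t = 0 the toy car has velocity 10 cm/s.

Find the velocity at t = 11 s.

Δv equals the area under the a-t graph; then v = v₀ + Δv.
0–4 s: 6 × 4 = 24 cm/s
4–6 s: -8 × 2 = -16 cm/s
6–9 s: -6 × 3 = -18 cm/s
9–11 s: 4 × 2 = 8 cm/s
Δv = -2 cm/s, so v(11) = 10 + (-2) = 8 cm/s.

8 cm/s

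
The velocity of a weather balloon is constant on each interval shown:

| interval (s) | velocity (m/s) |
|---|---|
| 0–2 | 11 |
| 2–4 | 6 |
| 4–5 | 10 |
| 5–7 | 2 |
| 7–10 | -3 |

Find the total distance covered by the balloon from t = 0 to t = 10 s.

57 m

Distance (not displacement) is the total path length: add the absolute areas under v-t.
0–2 s: |11| × 2 = 22 m
2–4 s: |6| × 2 = 12 m
4–5 s: |10| × 1 = 10 m
5–7 s: |2| × 2 = 4 m
7–10 s: |-3| × 3 = 9 m
Total distance = 57 m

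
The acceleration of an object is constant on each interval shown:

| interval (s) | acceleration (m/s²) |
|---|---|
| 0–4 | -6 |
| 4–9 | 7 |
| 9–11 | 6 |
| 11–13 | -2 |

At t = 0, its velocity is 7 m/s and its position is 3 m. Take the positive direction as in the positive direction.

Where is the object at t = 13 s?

On each constant-a segment, Δv = aΔt and Δx = v₀Δt + ½aΔt²; chain segment to segment.
0–4 s: v starts 7 m/s; Δx = 7·4 + ½·-6·4² = -20 m; v ends -17 m/s.
4–9 s: v starts -17 m/s; Δx = -17·5 + ½·7·5² = 2.5 m; v ends 18 m/s.
9–11 s: v starts 18 m/s; Δx = 18·2 + ½·6·2² = 48 m; v ends 30 m/s.
11–13 s: v starts 30 m/s; Δx = 30·2 + ½·-2·2² = 56 m; v ends 26 m/s.
x(13) = 3 + Σ Δx = 89.5 m.

89.5 m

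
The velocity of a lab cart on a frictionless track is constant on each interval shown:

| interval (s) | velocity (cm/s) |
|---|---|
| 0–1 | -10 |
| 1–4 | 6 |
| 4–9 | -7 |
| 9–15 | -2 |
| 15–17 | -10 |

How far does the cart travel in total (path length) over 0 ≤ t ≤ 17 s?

95 cm

Total distance travelled is ∫|v| dt — sum the magnitudes of each area piece.
0–1 s: |-10| × 1 = 10 cm
1–4 s: |6| × 3 = 18 cm
4–9 s: |-7| × 5 = 35 cm
9–15 s: |-2| × 6 = 12 cm
15–17 s: |-10| × 2 = 20 cm
Total distance = 95 cm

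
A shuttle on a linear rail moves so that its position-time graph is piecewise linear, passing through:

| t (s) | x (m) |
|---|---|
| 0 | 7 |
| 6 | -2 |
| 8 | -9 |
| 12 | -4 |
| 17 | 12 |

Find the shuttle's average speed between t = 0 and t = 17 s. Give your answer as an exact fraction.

37/17 m/s

Average speed = (total path length)/(elapsed time); on a piecewise-linear x-t graph the path length is Σ|Δx|.
0–6 s: |Δx| = |-2 − 7| = 9 m
6–8 s: |Δx| = |-9 − -2| = 7 m
8–12 s: |Δx| = |-4 − -9| = 5 m
12–17 s: |Δx| = |12 − -4| = 16 m
Total path = 37 m; average speed = 37/17 = 37/17 m/s.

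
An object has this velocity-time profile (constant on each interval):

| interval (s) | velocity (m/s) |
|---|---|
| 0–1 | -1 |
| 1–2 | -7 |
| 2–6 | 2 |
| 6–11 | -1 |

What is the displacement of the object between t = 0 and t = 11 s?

Net displacement equals the area under the velocity-time graph (areas below the axis count negative).
0–1 s: -1 × 1 = -1 m
1–2 s: -7 × 1 = -7 m
2–6 s: 2 × 4 = 8 m
6–11 s: -1 × 5 = -5 m
Net displacement = -5 m

-5 m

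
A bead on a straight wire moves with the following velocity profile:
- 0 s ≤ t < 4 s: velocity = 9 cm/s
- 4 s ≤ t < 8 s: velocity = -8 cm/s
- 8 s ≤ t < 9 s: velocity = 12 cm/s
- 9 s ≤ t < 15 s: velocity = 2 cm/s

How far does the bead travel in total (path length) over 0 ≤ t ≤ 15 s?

Distance (not displacement) is the total path length: add the absolute areas under v-t.
0–4 s: |9| × 4 = 36 cm
4–8 s: |-8| × 4 = 32 cm
8–9 s: |12| × 1 = 12 cm
9–15 s: |2| × 6 = 12 cm
Total distance = 92 cm

92 cm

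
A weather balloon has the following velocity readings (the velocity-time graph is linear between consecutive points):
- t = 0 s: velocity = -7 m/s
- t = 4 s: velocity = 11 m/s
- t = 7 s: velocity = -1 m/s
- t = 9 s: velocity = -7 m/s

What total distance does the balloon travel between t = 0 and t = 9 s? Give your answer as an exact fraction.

1517/36 m

Distance (not displacement) is the total path length: add the absolute areas under v-t.
0–4 s: v = 0 at t = 14/9 s; triangle areas 49/9 + 121/9 = 170/9 m
4–7 s: v = 0 at t = 6.75 s; triangle areas 15.125 + 0.125 = 15.25 m
7–9 s: |½(-1 + -7)(2)| = 8 m
Total distance = 1517/36 m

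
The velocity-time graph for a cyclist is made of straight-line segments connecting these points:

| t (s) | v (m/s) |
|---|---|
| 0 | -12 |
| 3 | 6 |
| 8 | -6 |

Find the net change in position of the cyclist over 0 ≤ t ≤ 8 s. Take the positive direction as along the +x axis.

-9 m

Net displacement equals the area under the velocity-time graph (areas below the axis count negative).
0–3 s: ½(-12 + 6)(3) = -9 m
3–8 s: ½(6 + -6)(5) = 0 m
Net displacement = -9 m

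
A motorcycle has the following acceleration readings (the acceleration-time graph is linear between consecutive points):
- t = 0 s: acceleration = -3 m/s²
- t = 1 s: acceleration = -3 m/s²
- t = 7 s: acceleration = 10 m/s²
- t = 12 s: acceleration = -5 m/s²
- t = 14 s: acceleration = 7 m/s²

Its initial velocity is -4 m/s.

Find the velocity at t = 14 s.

28.5 m/s

Δv equals the area under the a-t graph; then v = v₀ + Δv.
0–1 s: -3 × 1 = -3 m/s
1–7 s: ½(-3 + 10)(6) = 21 m/s
7–12 s: ½(10 + -5)(5) = 12.5 m/s
12–14 s: ½(-5 + 7)(2) = 2 m/s
Δv = 32.5 m/s, so v(14) = -4 + (32.5) = 28.5 m/s.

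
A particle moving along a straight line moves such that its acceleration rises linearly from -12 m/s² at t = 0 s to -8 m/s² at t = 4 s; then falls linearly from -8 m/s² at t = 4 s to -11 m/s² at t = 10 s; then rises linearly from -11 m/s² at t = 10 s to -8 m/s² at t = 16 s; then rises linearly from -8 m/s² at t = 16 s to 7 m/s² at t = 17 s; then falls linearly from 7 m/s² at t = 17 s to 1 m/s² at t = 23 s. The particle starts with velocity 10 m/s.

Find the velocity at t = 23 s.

Δv equals the area under the a-t graph; then v = v₀ + Δv.
0–4 s: ½(-12 + -8)(4) = -40 m/s
4–10 s: ½(-8 + -11)(6) = -57 m/s
10–16 s: ½(-11 + -8)(6) = -57 m/s
16–17 s: ½(-8 + 7)(1) = -0.5 m/s
17–23 s: ½(7 + 1)(6) = 24 m/s
Δv = -130.5 m/s, so v(23) = 10 + (-130.5) = -120.5 m/s.

-120.5 m/s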